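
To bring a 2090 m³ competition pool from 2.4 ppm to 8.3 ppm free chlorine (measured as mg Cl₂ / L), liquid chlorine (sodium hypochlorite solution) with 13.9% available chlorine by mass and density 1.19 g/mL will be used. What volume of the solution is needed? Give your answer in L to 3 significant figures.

74.5 L

Volume: 2090 m³ = 2,090,000 L.
Chlorine deficit: 8.3 − 2.4 = 5.9 ppm = 5.9 mg/L as Cl₂.
Cl₂ equivalent needed: 5.9 mg/L × 2,090,000 L = 12,330,000 mg = 12,330 g.
Product at 13.9% available chlorine: 12,330 / 0.139 = 88,710 g.
Volume at density 1.19 g/mL: 88,710 g ÷ 1.19 g/mL = 74,550 mL.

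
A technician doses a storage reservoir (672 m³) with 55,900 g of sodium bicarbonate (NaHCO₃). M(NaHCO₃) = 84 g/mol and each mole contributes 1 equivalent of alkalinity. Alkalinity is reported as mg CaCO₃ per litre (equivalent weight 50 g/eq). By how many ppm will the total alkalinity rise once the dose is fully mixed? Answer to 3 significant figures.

49.5 ppm

Volume: 672 m³ = 672,000 L.
Moles of NaHCO₃: 55,900 g ÷ 84 g/mol = 665.5 mol → 665.5 eq of alkalinity.
As CaCO₃: 665.5 eq × 50 g/eq = 33,270 g.
Rise: 33,270 g / 672,000 L × 1000 = 49.51 mg/L.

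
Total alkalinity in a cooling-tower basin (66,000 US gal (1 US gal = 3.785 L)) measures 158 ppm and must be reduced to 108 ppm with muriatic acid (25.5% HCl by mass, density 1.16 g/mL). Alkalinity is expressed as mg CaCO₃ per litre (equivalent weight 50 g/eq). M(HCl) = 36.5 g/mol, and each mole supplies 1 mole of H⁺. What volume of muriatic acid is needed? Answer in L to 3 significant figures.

30.8 L

Volume: 66,000 US gal × 3.785 L/gal = 249,810 L.
Alkalinity to neutralize: (158 − 108) = 50 mg/L as CaCO₃ × 249,810 L = 12,490 g as CaCO₃.
Equivalents of H⁺ required: 12,490 ÷ 50 g/eq = 249.8 eq = 249.8 mol HCl.
Mass of HCl: 249.8 × 36.5 = 9118 g.
Mass of 25.5% solution: 9118 / 0.255 = 35,760 g.
Volume: 35,760 g ÷ 1.16 g/mL = 30,830 mL.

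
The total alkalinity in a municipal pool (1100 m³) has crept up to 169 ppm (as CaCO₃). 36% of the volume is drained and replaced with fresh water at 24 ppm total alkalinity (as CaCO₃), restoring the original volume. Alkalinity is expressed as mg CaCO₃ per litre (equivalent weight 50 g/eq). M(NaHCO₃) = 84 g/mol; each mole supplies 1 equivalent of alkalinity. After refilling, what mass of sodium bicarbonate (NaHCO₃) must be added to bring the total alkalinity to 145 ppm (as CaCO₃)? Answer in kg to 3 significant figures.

52.1 kg

Volume: 1100 m³ = 1,100,000 L.
After draining 36% and refilling: 169 × 0.64 + 24 × 0.36 = 116.8 ppm.
Deficit to target: 145 − 116.8 = 28.2 mg/L.
As CaCO₃: 28.2 mg/L × 1,100,000 L = 31,020 g; ÷ 50 g/eq ÷ 1 = 620.4 mol NaHCO₃.
Mass: 620.4 × 84 = 52,110 g.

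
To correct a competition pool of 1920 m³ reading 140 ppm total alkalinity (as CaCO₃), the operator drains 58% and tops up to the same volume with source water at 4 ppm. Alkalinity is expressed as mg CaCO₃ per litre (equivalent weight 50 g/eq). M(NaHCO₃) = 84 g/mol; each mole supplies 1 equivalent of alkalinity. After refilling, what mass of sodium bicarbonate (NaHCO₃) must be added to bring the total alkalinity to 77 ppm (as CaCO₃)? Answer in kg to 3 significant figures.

51.2 kg

Volume: 1920 m³ = 1,920,000 L.
After draining 58% and refilling: 140 × 0.42 + 4 × 0.58 = 61.12 ppm.
Deficit to target: 77 − 61.12 = 15.88 mg/L.
As CaCO₃: 15.88 mg/L × 1,920,000 L = 30,490 g; ÷ 50 g/eq ÷ 1 = 609.8 mol NaHCO₃.
Mass: 609.8 × 84 = 51,220 g.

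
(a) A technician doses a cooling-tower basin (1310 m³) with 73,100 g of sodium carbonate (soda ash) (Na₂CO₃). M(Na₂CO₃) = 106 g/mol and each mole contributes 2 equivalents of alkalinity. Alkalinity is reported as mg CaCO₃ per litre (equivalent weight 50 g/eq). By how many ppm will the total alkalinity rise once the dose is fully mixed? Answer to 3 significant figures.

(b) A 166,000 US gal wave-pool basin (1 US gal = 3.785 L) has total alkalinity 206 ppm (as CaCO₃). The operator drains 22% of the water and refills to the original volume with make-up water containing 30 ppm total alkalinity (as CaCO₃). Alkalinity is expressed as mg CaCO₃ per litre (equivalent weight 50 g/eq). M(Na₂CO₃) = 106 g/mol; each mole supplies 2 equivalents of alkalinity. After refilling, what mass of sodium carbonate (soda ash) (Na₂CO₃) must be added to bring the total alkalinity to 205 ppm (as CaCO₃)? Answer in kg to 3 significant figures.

(a) 52.6 ppm; (b) 25.1 kg

(a) Volume: 1310 m³ = 1,310,000 L.
(a) Moles of Na₂CO₃: 73,100 g ÷ 106 g/mol = 689.6 mol → 1379 eq of alkalinity.
(a) As CaCO₃: 1379 eq × 50 g/eq = 68,960 g.
(a) Rise: 68,960 g / 1,310,000 L × 1000 = 52.64 mg/L.

(b) Volume: 166,000 US gal × 3.785 L/gal = 628,310 L.
(b) After draining 22% and refilling: 206 × 0.78 + 30 × 0.22 = 167.28 ppm.
(b) Deficit to target: 205 − 167.28 = 37.72 mg/L.
(b) As CaCO₃: 37.72 mg/L × 628,310 L = 23,700 g; ÷ 50 g/eq ÷ 2 = 237 mol Na₂CO₃.
(b) Mass: 237 × 106 = 25,120 g.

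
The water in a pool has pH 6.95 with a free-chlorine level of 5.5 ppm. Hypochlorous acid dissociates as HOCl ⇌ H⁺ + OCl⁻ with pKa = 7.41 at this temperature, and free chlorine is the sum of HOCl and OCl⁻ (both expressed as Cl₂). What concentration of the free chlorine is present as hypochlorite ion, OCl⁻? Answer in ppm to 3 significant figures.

1.42 ppm

[OCl⁻]/[HOCl] = 10^(pH − pKa) = 10^(6.95 − 7.41) = 10^-0.46 = 0.3467.
Fraction as HOCl = 1 / (1 + 0.3467) = 0.7425.
OCl⁻ = (1 − 0.7425) × 5.5 ppm = 1.416 ppm.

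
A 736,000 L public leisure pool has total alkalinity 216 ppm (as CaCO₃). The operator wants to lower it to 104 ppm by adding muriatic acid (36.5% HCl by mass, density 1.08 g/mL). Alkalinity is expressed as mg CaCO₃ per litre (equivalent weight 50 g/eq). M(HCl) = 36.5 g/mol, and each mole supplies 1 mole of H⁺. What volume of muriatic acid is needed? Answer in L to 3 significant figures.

153 L

Alkalinity to neutralize: (216 − 104) = 112 mg/L as CaCO₃ × 736,000 L = 82,430 g as CaCO₃.
Equivalents of H⁺ required: 82,430 ÷ 50 g/eq = 1649 eq = 1649 mol HCl.
Mass of HCl: 1649 × 36.5 = 60,180 g.
Mass of 36.5% solution: 60,180 / 0.365 = 164,900 g.
Volume: 164,900 g ÷ 1.08 g/mL = 152,700 mL.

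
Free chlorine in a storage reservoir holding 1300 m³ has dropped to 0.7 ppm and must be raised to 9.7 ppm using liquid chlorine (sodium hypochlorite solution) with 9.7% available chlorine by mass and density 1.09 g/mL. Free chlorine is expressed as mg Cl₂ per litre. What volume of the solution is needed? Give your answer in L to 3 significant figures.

Volume: 1300 m³ = 1,300,000 L.
Chlorine deficit: 9.7 − 0.7 = 9 ppm = 9 mg/L as Cl₂.
Cl₂ equivalent needed: 9 mg/L × 1,300,000 L = 11,700,000 mg = 11,700 g.
Product at 9.7% available chlorine: 11,700 / 0.097 = 120,600 g.
Volume at density 1.09 g/mL: 120,600 g ÷ 1.09 g/mL = 110,700 mL.

111 L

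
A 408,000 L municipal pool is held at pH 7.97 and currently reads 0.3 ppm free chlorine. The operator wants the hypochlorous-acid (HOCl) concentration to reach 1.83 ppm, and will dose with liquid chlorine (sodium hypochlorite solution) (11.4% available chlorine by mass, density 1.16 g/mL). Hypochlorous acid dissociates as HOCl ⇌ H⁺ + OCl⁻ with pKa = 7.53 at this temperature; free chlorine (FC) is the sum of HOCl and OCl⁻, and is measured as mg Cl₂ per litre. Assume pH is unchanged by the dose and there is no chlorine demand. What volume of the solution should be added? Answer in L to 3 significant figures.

20.3 L

[OCl⁻]/[HOCl] = 10^(pH − pKa) = 10^(7.97 − 7.53) = 2.754; fraction as HOCl = 1/(1 + 2.754) = 0.2664.
Free chlorine required for 1.83 ppm HOCl: 1.83 / 0.2664 = 6.87 ppm.
FC to add: 6.87 − 0.3 = 6.57 mg/L as Cl₂.
Cl₂ equivalent: 6.57 mg/L × 408,000 L = 2681 g.
Product at 11.4% available Cl: 2681 / 0.114 = 23,510 g.
Volume: 23,510 g ÷ 1.16 g/mL = 20,270 mL.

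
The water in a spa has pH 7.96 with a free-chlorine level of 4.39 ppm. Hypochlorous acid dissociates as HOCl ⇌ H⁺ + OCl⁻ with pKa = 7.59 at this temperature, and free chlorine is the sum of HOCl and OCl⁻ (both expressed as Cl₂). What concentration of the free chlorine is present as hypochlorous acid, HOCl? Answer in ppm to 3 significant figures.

1.31 ppm

[OCl⁻]/[HOCl] = 10^(pH − pKa) = 10^(7.96 − 7.59) = 10^0.37 = 2.344.
Fraction as HOCl = 1 / (1 + 2.344) = 0.299.
HOCl = 0.299 × 4.39 ppm = 1.313 ppm.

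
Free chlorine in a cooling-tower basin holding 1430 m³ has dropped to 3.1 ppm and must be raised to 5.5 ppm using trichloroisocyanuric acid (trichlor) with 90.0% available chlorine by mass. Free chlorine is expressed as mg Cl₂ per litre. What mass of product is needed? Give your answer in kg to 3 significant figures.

Volume: 1430 m³ = 1,430,000 L.
Chlorine deficit: 5.5 − 3.1 = 2.4 ppm = 2.4 mg/L as Cl₂.
Cl₂ equivalent needed: 2.4 mg/L × 1,430,000 L = 3,432,000 mg = 3432 g.
Product at 90.0% available chlorine: 3432 / 0.9 = 3813 g.

3.81 kg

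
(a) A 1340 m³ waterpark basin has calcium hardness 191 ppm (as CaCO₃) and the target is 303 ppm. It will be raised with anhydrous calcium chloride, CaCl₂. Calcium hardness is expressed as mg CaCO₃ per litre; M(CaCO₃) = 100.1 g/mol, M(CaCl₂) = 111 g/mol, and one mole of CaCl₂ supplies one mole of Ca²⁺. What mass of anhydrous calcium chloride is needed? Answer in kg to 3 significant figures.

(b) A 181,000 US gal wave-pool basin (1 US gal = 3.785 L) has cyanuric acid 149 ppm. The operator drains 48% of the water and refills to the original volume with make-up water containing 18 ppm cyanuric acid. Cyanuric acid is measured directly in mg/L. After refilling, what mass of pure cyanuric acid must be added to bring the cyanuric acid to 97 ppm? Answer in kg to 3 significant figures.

(a) Volume: 1340 m³ = 1,340,000 L.
(a) Hardness to add: (303 − 191) = 112 mg/L as CaCO₃ × 1,340,000 L = 150,100 g as CaCO₃.
(a) Moles of Ca²⁺ (1 mol Ca²⁺ ≡ 1 mol CaCO₃): 150,100 / 100.1 g/mol = 1499 mol.
(a) Mass of CaCl₂: 1499 × 111 = 166,400 g.

(b) Volume: 181,000 US gal × 3.785 L/gal = 685,085 L.
(b) After draining 48% and refilling: 149 × 0.52 + 18 × 0.48 = 86.12 ppm.
(b) Deficit to target: 97 − 86.12 = 10.88 mg/L.
(b) Mass: 10.88 mg/L × 685,085 L = 7454 g cyanuric acid.

(a) 166 kg; (b) 7.45 kg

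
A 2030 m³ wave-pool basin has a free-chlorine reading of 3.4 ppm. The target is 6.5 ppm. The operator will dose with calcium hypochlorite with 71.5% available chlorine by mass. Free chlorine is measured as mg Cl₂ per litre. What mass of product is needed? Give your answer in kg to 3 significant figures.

Volume: 2030 m³ = 2,030,000 L.
Chlorine deficit: 6.5 − 3.4 = 3.1 ppm = 3.1 mg/L as Cl₂.
Cl₂ equivalent needed: 3.1 mg/L × 2,030,000 L = 6,293,000 mg = 6293 g.
Product at 71.5% available chlorine: 6293 / 0.715 = 8801 g.

8.80 kg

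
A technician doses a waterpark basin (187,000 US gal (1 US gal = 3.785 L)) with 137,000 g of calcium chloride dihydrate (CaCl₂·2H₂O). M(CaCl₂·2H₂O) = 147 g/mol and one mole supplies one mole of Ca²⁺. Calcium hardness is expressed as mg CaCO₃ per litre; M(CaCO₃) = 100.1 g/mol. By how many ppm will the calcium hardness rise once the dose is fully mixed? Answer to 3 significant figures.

132 ppm

Volume: 187,000 US gal × 3.785 L/gal = 707,795 L.
Moles of Ca²⁺: 137,000 g ÷ 147 g/mol = 932 mol.
As CaCO₃: 932 mol × 100.1 g/mol = 93,290 g.
Rise: 93,290 g / 707,795 L × 1000 = 131.8 mg/L.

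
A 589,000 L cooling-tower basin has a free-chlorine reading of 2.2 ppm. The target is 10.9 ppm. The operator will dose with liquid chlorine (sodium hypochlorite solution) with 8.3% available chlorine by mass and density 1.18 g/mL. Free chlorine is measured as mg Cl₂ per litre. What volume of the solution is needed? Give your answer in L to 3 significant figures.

52.3 L

Chlorine deficit: 10.9 − 2.2 = 8.7 ppm = 8.7 mg/L as Cl₂.
Cl₂ equivalent needed: 8.7 mg/L × 589,000 L = 5,124,000 mg = 5124 g.
Product at 8.3% available chlorine: 5124 / 0.083 = 61,740 g.
Volume at density 1.18 g/mL: 61,740 g ÷ 1.18 g/mL = 52,320 mL.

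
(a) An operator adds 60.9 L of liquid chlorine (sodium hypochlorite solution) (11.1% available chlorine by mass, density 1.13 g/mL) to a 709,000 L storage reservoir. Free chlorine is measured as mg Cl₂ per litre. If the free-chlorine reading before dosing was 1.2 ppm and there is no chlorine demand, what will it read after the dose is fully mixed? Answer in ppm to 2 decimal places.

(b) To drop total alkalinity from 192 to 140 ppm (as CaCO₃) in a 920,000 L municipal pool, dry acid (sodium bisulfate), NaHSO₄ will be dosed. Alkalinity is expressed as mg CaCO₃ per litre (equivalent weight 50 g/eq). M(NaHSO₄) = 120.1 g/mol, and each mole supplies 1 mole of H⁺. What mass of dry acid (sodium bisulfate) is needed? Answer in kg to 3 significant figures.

(a) Mass of solution: 60.9 L × 1000 mL/L × 1.13 g/mL = 68,820 g.
(a) Available chlorine delivered: 68,820 g × 0.111 = 7639 g as Cl₂.
(a) Concentration rise: 7639 g / 709,000 L = 10.77 mg/L = 10.77 ppm.
(a) Final FC: 1.2 + 10.77 = 11.97 ppm.

(b) Alkalinity to neutralize: (192 − 140) = 52 mg/L as CaCO₃ × 920,000 L = 47,840 g as CaCO₃.
(b) Equivalents of H⁺ required: 47,840 ÷ 50 g/eq = 956.8 eq = 956.8 mol NaHSO₄.
(b) Mass of NaHSO₄: 956.8 × 120.1 = 114,900 g.

(a) 11.97 ppm; (b) 115 kg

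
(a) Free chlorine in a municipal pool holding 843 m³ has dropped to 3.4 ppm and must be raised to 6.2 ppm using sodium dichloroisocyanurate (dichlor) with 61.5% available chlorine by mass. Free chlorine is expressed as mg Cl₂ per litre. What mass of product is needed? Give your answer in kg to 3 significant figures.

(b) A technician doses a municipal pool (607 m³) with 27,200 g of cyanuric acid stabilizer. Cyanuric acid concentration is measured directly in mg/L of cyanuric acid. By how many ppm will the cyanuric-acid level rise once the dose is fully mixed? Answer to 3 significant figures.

(a) 3.84 kg; (b) 44.8 ppm

(a) Volume: 843 m³ = 843,000 L.
(a) Chlorine deficit: 6.2 − 3.4 = 2.8 ppm = 2.8 mg/L as Cl₂.
(a) Cl₂ equivalent needed: 2.8 mg/L × 843,000 L = 2,360,000 mg = 2360 g.
(a) Product at 61.5% available chlorine: 2360 / 0.615 = 3838 g.

(b) Volume: 607 m³ = 607,000 L.
(b) Rise: 27,200 g / 607,000 L × 1000 = 44.81 mg/L.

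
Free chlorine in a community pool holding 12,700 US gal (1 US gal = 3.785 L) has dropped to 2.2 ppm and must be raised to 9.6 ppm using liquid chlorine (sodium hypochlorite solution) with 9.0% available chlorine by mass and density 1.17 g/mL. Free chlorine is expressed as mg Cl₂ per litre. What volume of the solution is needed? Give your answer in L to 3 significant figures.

3.38 L

Volume: 12,700 US gal × 3.785 L/gal = 48,070 L.
Chlorine deficit: 9.6 − 2.2 = 7.4 ppm = 7.4 mg/L as Cl₂.
Cl₂ equivalent needed: 7.4 mg/L × 48,070 L = 355,700 mg = 355.7 g.
Product at 9.0% available chlorine: 355.7 / 0.09 = 3952 g.
Volume at density 1.17 g/mL: 3952 g ÷ 1.17 g/mL = 3378 mL.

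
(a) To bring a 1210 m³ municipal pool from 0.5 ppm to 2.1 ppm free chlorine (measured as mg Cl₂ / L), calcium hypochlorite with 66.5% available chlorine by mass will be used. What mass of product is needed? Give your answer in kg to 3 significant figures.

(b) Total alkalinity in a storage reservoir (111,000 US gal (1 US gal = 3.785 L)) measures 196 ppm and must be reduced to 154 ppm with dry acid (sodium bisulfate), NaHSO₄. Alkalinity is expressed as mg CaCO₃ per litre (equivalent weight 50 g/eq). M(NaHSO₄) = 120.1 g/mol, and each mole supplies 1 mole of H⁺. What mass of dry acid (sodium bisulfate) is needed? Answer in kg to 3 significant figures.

(a) Volume: 1210 m³ = 1,210,000 L.
(a) Chlorine deficit: 2.1 − 0.5 = 1.6 ppm = 1.6 mg/L as Cl₂.
(a) Cl₂ equivalent needed: 1.6 mg/L × 1,210,000 L = 1,936,000 mg = 1936 g.
(a) Product at 66.5% available chlorine: 1936 / 0.665 = 2911 g.

(b) Volume: 111,000 US gal × 3.785 L/gal = 420,135 L.
(b) Alkalinity to neutralize: (196 − 154) = 42 mg/L as CaCO₃ × 420,135 L = 17,650 g as CaCO₃.
(b) Equivalents of H⁺ required: 17,650 ÷ 50 g/eq = 352.9 eq = 352.9 mol NaHSO₄.
(b) Mass of NaHSO₄: 352.9 × 120.1 = 42,380 g.

(a) 2.91 kg; (b) 42.4 kg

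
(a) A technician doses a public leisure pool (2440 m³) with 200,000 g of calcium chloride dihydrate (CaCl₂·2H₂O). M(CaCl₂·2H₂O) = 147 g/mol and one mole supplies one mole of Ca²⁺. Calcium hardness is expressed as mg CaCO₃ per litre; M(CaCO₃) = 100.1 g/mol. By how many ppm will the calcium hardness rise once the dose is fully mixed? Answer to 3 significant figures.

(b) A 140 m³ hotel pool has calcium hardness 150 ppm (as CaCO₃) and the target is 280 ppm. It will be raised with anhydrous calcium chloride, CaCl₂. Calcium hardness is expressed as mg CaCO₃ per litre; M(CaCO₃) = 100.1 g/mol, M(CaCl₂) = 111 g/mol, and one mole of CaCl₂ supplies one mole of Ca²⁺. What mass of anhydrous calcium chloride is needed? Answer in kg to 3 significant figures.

(a) 55.8 ppm; (b) 20.2 kg

(a) Volume: 2440 m³ = 2,440,000 L.
(a) Moles of Ca²⁺: 200,000 g ÷ 147 g/mol = 1361 mol.
(a) As CaCO₃: 1361 mol × 100.1 g/mol = 136,200 g.
(a) Rise: 136,200 g / 2,440,000 L × 1000 = 55.82 mg/L.

(b) Volume: 140 m³ = 140,000 L.
(b) Hardness to add: (280 − 150) = 130 mg/L as CaCO₃ × 140,000 L = 18,200 g as CaCO₃.
(b) Moles of Ca²⁺ (1 mol Ca²⁺ ≡ 1 mol CaCO₃): 18,200 / 100.1 g/mol = 181.8 mol.
(b) Mass of CaCl₂: 181.8 × 111 = 20,180 g.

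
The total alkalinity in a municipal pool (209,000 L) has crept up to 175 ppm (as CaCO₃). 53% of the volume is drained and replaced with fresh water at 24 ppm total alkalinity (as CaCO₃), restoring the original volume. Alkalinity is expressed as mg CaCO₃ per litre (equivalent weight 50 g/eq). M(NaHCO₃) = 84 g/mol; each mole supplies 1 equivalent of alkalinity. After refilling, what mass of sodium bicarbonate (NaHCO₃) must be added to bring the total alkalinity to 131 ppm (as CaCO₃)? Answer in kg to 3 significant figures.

After draining 53% and refilling: 175 × 0.47 + 24 × 0.53 = 94.97 ppm.
Deficit to target: 131 − 94.97 = 36.03 mg/L.
As CaCO₃: 36.03 mg/L × 209,000 L = 7530 g; ÷ 50 g/eq ÷ 1 = 150.6 mol NaHCO₃.
Mass: 150.6 × 84 = 12,650 g.

12.7 kg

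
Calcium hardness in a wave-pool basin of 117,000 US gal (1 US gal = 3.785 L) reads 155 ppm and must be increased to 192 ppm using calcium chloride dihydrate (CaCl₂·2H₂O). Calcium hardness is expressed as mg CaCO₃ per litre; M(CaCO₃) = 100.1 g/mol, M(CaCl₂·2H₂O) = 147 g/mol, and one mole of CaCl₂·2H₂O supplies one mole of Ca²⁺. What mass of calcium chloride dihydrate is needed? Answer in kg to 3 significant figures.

24.1 kg

Volume: 117,000 US gal × 3.785 L/gal = 442,845 L.
Hardness to add: (192 − 155) = 37 mg/L as CaCO₃ × 442,845 L = 16,390 g as CaCO₃.
Moles of Ca²⁺ (1 mol Ca²⁺ ≡ 1 mol CaCO₃): 16,390 / 100.1 g/mol = 163.7 mol.
Mass of CaCl₂·2H₂O: 163.7 × 147 = 24,060 g.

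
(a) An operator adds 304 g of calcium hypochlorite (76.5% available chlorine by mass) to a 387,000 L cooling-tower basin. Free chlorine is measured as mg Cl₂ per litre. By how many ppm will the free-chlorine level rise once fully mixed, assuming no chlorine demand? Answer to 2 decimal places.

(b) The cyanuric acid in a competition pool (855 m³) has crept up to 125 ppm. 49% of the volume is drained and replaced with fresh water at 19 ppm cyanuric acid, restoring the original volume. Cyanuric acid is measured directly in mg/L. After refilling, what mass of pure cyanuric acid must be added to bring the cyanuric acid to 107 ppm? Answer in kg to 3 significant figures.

(a) Available chlorine delivered: 304 g × 0.765 = 232.6 g as Cl₂.
(a) Concentration rise: 232.6 g / 387,000 L = 0.6009 mg/L = 0.60 ppm.

(b) Volume: 855 m³ = 855,000 L.
(b) After draining 49% and refilling: 125 × 0.51 + 19 × 0.49 = 73.06 ppm.
(b) Deficit to target: 107 − 73.06 = 33.94 mg/L.
(b) Mass: 33.94 mg/L × 855,000 L = 29,020 g cyanuric acid.

(a) 0.60 ppm; (b) 29.0 kg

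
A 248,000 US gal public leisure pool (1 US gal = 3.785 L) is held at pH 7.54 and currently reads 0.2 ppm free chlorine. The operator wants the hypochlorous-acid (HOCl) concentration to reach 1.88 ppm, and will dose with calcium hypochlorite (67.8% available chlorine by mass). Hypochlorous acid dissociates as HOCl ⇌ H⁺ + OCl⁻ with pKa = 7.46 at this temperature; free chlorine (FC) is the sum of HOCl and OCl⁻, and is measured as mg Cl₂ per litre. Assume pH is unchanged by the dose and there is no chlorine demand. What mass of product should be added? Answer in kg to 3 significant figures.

Volume: 248,000 US gal × 3.785 L/gal = 938,680 L.
[OCl⁻]/[HOCl] = 10^(pH − pKa) = 10^(7.54 − 7.46) = 1.202; fraction as HOCl = 1/(1 + 1.202) = 0.4541.
Free chlorine required for 1.88 ppm HOCl: 1.88 / 0.4541 = 4.14 ppm.
FC to add: 4.14 − 0.2 = 3.94 mg/L as Cl₂.
Cl₂ equivalent: 3.94 mg/L × 938,680 L = 3699 g.
Product at 67.8% available Cl: 3699 / 0.678 = 5455 g.

5.46 kg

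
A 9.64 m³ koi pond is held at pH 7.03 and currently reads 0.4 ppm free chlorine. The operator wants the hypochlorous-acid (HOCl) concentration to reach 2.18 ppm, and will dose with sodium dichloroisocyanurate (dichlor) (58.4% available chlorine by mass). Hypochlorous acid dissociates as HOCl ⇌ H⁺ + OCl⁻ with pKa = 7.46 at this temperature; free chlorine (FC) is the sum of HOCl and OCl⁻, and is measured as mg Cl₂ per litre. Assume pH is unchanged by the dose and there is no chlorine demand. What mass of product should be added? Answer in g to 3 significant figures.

Volume: 9.64 m³ = 9,640 L.
[OCl⁻]/[HOCl] = 10^(pH − pKa) = 10^(7.03 − 7.46) = 0.3715; fraction as HOCl = 1/(1 + 0.3715) = 0.7291.
Free chlorine required for 2.18 ppm HOCl: 2.18 / 0.7291 = 2.99 ppm.
FC to add: 2.99 − 0.4 = 2.59 mg/L as Cl₂.
Cl₂ equivalent: 2.59 mg/L × 9,640 L = 24.97 g.
Product at 58.4% available Cl: 24.97 / 0.584 = 42.75 g.

42.8 g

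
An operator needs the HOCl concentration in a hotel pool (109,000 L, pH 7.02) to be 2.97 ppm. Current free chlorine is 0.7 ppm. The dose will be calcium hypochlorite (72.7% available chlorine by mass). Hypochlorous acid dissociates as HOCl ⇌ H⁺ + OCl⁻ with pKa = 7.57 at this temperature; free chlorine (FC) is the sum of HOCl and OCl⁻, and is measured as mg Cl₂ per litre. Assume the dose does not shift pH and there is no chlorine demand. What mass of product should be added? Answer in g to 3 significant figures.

466 g

[OCl⁻]/[HOCl] = 10^(pH − pKa) = 10^(7.02 − 7.57) = 0.2818; fraction as HOCl = 1/(1 + 0.2818) = 0.7801.
Free chlorine required for 2.97 ppm HOCl: 2.97 / 0.7801 = 3.807 ppm.
FC to add: 3.807 − 0.7 = 3.107 mg/L as Cl₂.
Cl₂ equivalent: 3.107 mg/L × 109,000 L = 338.7 g.
Product at 72.7% available Cl: 338.7 / 0.727 = 465.8 g.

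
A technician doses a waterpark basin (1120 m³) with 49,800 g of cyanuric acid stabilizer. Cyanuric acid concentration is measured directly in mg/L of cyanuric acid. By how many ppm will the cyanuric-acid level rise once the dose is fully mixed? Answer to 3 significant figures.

44.5 ppm

Volume: 1120 m³ = 1,120,000 L.
Rise: 49,800 g / 1,120,000 L × 1000 = 44.46 mg/L.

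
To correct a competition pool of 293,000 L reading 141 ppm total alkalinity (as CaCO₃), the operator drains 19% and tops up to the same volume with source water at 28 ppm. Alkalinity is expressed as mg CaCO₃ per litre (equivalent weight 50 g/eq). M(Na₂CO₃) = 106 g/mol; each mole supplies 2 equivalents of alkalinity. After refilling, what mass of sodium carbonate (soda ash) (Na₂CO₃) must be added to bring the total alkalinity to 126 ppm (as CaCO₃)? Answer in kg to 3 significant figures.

2.01 kg

After draining 19% and refilling: 141 × 0.81 + 28 × 0.19 = 119.53 ppm.
Deficit to target: 126 − 119.53 = 6.47 mg/L.
As CaCO₃: 6.47 mg/L × 293,000 L = 1896 g; ÷ 50 g/eq ÷ 2 = 18.96 mol Na₂CO₃.
Mass: 18.96 × 106 = 2009 g.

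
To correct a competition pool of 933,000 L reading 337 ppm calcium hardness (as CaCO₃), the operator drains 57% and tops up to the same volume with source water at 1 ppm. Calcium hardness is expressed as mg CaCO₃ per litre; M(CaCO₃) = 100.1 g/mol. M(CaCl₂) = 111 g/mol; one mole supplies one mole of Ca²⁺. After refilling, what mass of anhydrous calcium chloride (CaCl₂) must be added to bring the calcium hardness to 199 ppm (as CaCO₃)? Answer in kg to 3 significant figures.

55.4 kg

After draining 57% and refilling: 337 × 0.43 + 1 × 0.57 = 145.48 ppm.
Deficit to target: 199 − 145.48 = 53.52 mg/L.
As CaCO₃: 53.52 mg/L × 933,000 L = 49,930 g; ÷ 100.1 = 498.8 mol Ca²⁺.
Mass: 498.8 × 111 = 55,370 g.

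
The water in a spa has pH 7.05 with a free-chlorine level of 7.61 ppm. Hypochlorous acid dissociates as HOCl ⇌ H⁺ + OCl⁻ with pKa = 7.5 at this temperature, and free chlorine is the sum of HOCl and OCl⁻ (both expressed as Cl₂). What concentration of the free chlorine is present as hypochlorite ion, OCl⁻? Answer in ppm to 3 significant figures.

[OCl⁻]/[HOCl] = 10^(pH − pKa) = 10^(7.05 − 7.5) = 10^-0.45 = 0.3548.
Fraction as HOCl = 1 / (1 + 0.3548) = 0.7381.
OCl⁻ = (1 − 0.7381) × 7.61 ppm = 1.993 ppm.

1.99 ppm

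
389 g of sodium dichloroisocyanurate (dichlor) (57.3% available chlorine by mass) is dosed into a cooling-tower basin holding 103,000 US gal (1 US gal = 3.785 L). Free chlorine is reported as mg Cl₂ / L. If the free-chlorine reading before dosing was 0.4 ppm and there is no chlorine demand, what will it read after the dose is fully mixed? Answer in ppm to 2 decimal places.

0.97 ppm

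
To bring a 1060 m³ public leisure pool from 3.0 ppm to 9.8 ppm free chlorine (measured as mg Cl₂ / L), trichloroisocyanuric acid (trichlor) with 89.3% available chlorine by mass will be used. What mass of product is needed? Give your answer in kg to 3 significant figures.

Volume: 1060 m³ = 1,060,000 L.
Chlorine deficit: 9.8 − 3.0 = 6.8 ppm = 6.8 mg/L as Cl₂.
Cl₂ equivalent needed: 6.8 mg/L × 1,060,000 L = 7,208,000 mg = 7208 g.
Product at 89.3% available chlorine: 7208 / 0.893 = 8072 g.

8.07 kg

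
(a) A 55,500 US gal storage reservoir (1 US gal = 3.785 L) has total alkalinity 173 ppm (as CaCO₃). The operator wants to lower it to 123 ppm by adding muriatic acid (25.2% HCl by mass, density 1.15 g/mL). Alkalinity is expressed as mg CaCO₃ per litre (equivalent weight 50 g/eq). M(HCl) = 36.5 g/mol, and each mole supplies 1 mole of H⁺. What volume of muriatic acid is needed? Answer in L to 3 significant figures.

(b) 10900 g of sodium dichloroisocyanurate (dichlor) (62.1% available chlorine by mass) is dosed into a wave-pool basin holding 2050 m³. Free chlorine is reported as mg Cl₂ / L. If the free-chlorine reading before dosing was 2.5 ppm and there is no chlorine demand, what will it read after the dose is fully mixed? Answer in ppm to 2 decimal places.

(a) Volume: 55,500 US gal × 3.785 L/gal = 210,068 L.
(a) Alkalinity to neutralize: (173 − 123) = 50 mg/L as CaCO₃ × 210,068 L = 10,500 g as CaCO₃.
(a) Equivalents of H⁺ required: 10,500 ÷ 50 g/eq = 210.1 eq = 210.1 mol HCl.
(a) Mass of HCl: 210.1 × 36.5 = 7667 g.
(a) Mass of 25.2% solution: 7667 / 0.252 = 30,430 g.
(a) Volume: 30,430 g ÷ 1.15 g/mL = 26,460 mL.

(b) Volume: 2050 m³ = 2,050,000 L.
(b) Available chlorine delivered: 10,900 g × 0.621 = 6769 g as Cl₂.
(b) Concentration rise: 6769 g / 2,050,000 L = 3.302 mg/L = 3.30 ppm.
(b) Final FC: 2.5 + 3.30 = 5.80 ppm.

(a) 26.5 L; (b) 5.80 ppm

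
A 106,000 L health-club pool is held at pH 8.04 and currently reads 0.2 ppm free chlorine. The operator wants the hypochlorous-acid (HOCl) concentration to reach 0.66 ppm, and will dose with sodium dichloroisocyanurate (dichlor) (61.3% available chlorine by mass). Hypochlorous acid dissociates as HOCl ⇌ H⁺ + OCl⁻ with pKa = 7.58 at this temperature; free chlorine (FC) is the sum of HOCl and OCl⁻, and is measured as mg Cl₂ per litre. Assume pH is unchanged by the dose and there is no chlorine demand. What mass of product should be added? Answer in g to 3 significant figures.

409 g

[OCl⁻]/[HOCl] = 10^(pH − pKa) = 10^(8.04 − 7.58) = 2.884; fraction as HOCl = 1/(1 + 2.884) = 0.2575.
Free chlorine required for 0.66 ppm HOCl: 0.66 / 0.2575 = 2.563 ppm.
FC to add: 2.563 − 0.2 = 2.363 mg/L as Cl₂.
Cl₂ equivalent: 2.363 mg/L × 106,000 L = 250.5 g.
Product at 61.3% available Cl: 250.5 / 0.613 = 408.7 g.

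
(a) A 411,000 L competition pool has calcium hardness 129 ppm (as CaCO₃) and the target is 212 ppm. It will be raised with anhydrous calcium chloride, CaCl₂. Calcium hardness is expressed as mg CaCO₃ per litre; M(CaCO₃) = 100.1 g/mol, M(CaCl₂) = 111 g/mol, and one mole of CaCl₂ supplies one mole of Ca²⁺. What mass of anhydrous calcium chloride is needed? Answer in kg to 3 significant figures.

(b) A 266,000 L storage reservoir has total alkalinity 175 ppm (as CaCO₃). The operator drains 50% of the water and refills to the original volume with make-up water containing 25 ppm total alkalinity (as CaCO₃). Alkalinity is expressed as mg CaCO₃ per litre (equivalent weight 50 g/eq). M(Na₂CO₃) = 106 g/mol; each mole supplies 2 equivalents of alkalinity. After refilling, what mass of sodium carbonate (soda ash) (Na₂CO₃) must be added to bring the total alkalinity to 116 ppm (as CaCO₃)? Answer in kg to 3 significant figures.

(a) 37.8 kg; (b) 4.51 kg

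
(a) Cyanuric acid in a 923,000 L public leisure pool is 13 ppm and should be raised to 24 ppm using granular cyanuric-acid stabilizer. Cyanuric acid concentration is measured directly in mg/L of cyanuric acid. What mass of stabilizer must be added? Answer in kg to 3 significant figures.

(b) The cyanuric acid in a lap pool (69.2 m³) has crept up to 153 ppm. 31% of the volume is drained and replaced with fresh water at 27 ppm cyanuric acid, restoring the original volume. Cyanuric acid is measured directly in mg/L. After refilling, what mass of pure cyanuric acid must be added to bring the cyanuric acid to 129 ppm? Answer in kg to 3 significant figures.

(a) 10.2 kg; (b) 1.04 kg

(a) CYA to add: (24 − 13) = 11 mg/L × 923,000 L = 10,150 g cyanuric acid.

(b) Volume: 69.2 m³ = 69,200 L.
(b) After draining 31% and refilling: 153 × 0.69 + 27 × 0.31 = 113.94 ppm.
(b) Deficit to target: 129 − 113.94 = 15.06 mg/L.
(b) Mass: 15.06 mg/L × 69,200 L = 1042 g cyanuric acid.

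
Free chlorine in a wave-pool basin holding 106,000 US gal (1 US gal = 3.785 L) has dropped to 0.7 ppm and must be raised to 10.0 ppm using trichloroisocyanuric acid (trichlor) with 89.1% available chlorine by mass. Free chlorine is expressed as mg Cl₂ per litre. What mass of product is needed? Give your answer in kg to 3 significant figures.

Volume: 106,000 US gal × 3.785 L/gal = 401,210 L.
Chlorine deficit: 10.0 − 0.7 = 9.3 ppm = 9.3 mg/L as Cl₂.
Cl₂ equivalent needed: 9.3 mg/L × 401,210 L = 3,731,000 mg = 3731 g.
Product at 89.1% available chlorine: 3731 / 0.891 = 4188 g.

4.19 kg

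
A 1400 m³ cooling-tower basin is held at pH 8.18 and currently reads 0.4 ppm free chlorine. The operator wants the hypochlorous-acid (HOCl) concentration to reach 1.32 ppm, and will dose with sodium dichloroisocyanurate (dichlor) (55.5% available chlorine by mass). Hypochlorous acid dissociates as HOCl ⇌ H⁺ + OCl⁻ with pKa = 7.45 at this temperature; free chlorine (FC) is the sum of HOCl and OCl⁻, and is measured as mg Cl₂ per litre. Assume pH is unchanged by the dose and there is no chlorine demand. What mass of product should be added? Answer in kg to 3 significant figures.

20.2 kg

Volume: 1400 m³ = 1,400,000 L.
[OCl⁻]/[HOCl] = 10^(pH − pKa) = 10^(8.18 − 7.45) = 5.37; fraction as HOCl = 1/(1 + 5.37) = 0.157.
Free chlorine required for 1.32 ppm HOCl: 1.32 / 0.157 = 8.409 ppm.
FC to add: 8.409 − 0.4 = 8.009 mg/L as Cl₂.
Cl₂ equivalent: 8.009 mg/L × 1,400,000 L = 11,210 g.
Product at 55.5% available Cl: 11,210 / 0.555 = 20,200 g.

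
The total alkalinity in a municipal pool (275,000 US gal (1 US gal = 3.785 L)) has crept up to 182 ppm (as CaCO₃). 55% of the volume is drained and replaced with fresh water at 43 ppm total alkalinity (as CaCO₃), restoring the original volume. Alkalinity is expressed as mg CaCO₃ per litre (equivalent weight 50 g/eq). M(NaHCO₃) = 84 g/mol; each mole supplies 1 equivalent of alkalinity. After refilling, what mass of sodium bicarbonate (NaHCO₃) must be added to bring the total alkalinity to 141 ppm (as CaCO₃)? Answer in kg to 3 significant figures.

62.0 kg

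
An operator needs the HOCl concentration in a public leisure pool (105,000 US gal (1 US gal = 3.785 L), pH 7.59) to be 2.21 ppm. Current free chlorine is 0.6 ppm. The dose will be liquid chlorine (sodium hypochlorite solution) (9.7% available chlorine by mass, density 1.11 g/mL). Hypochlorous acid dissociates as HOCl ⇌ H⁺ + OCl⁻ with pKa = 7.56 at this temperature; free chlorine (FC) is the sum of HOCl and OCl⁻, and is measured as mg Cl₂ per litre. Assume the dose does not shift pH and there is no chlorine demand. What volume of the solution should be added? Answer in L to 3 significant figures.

14.7 L

Volume: 105,000 US gal × 3.785 L/gal = 397,425 L.
[OCl⁻]/[HOCl] = 10^(pH − pKa) = 10^(7.59 − 7.56) = 1.072; fraction as HOCl = 1/(1 + 1.072) = 0.4827.
Free chlorine required for 2.21 ppm HOCl: 2.21 / 0.4827 = 4.578 ppm.
FC to add: 4.578 − 0.6 = 3.978 mg/L as Cl₂.
Cl₂ equivalent: 3.978 mg/L × 397,425 L = 1581 g.
Product at 9.7% available Cl: 1581 / 0.097 = 16,300 g.
Volume: 16,300 g ÷ 1.11 g/mL = 14,680 mL.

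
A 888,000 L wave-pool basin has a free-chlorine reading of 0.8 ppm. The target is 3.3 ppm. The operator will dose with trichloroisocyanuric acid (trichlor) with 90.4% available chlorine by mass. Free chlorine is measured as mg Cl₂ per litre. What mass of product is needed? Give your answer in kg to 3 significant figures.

2.46 kg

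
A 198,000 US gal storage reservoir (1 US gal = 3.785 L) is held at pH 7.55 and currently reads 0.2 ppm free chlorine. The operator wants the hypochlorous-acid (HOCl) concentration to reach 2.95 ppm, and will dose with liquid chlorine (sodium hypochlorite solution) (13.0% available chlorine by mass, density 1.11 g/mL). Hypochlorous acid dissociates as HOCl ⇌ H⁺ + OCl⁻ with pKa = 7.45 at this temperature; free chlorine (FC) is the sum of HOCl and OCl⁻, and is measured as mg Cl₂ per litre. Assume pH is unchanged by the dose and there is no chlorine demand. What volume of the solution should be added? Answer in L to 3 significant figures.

Volume: 198,000 US gal × 3.785 L/gal = 749,430 L.
[OCl⁻]/[HOCl] = 10^(pH − pKa) = 10^(7.55 − 7.45) = 1.259; fraction as HOCl = 1/(1 + 1.259) = 0.4427.
Free chlorine required for 2.95 ppm HOCl: 2.95 / 0.4427 = 6.664 ppm.
FC to add: 6.664 − 0.2 = 6.464 mg/L as Cl₂.
Cl₂ equivalent: 6.464 mg/L × 749,430 L = 4844 g.
Product at 13.0% available Cl: 4844 / 0.13 = 37,260 g.
Volume: 37,260 g ÷ 1.11 g/mL = 33,570 mL.

33.6 L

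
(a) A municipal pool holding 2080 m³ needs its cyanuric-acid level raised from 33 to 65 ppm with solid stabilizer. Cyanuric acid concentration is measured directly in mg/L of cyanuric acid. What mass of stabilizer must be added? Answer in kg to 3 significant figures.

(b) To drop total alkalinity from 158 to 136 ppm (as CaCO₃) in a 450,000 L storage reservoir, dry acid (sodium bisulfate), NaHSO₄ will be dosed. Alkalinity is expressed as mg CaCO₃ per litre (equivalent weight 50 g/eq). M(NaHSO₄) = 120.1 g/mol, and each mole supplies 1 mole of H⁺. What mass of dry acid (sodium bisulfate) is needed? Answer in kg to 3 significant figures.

(a) 66.6 kg; (b) 23.8 kg

(a) Volume: 2080 m³ = 2,080,000 L.
(a) CYA to add: (65 − 33) = 32 mg/L × 2,080,000 L = 66,560 g cyanuric acid.

(b) Alkalinity to neutralize: (158 − 136) = 22 mg/L as CaCO₃ × 450,000 L = 9900 g as CaCO₃.
(b) Equivalents of H⁺ required: 9900 ÷ 50 g/eq = 198 eq = 198 mol NaHSO₄.
(b) Mass of NaHSO₄: 198 × 120.1 = 23,780 g.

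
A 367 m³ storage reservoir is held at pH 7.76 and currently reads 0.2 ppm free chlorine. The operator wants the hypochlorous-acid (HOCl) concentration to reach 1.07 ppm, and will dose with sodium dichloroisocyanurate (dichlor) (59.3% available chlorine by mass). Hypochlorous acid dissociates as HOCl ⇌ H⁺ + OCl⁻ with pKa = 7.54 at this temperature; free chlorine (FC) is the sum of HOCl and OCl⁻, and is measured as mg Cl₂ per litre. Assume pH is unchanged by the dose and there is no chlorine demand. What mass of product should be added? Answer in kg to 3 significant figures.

1.64 kg

Volume: 367 m³ = 367,000 L.
[OCl⁻]/[HOCl] = 10^(pH − pKa) = 10^(7.76 − 7.54) = 1.66; fraction as HOCl = 1/(1 + 1.66) = 0.376.
Free chlorine required for 1.07 ppm HOCl: 1.07 / 0.376 = 2.846 ppm.
FC to add: 2.846 − 0.2 = 2.646 mg/L as Cl₂.
Cl₂ equivalent: 2.646 mg/L × 367,000 L = 971 g.
Product at 59.3% available Cl: 971 / 0.593 = 1637 g.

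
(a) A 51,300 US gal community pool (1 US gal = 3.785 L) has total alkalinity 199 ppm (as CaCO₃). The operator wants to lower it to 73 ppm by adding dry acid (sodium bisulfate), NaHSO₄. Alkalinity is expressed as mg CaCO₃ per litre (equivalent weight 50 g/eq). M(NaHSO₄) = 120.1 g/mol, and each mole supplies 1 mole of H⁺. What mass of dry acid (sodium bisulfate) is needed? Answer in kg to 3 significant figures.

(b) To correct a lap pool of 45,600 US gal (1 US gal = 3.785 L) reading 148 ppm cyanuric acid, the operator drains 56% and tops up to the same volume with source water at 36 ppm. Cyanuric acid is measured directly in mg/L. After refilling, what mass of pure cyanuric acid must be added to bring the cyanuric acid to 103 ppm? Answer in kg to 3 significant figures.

(a) Volume: 51,300 US gal × 3.785 L/gal = 194,170 L.
(a) Alkalinity to neutralize: (199 − 73) = 126 mg/L as CaCO₃ × 194,170 L = 24,470 g as CaCO₃.
(a) Equivalents of H⁺ required: 24,470 ÷ 50 g/eq = 489.3 eq = 489.3 mol NaHSO₄.
(a) Mass of NaHSO₄: 489.3 × 120.1 = 58,770 g.

(b) Volume: 45,600 US gal × 3.785 L/gal = 172,596 L.
(b) After draining 56% and refilling: 148 × 0.44 + 36 × 0.56 = 85.28 ppm.
(b) Deficit to target: 103 − 85.28 = 17.72 mg/L.
(b) Mass: 17.72 mg/L × 172,596 L = 3058 g cyanuric acid.

(a) 58.8 kg; (b) 3.06 kg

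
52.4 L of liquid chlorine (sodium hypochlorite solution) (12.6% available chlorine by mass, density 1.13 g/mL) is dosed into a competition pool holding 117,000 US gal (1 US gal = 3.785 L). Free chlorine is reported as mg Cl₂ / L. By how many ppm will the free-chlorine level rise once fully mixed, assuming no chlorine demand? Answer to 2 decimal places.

16.85 ppm

Volume: 117,000 US gal × 3.785 L/gal = 442,845 L.
Mass of solution: 52.4 L × 1000 mL/L × 1.13 g/mL = 59,210 g.
Available chlorine delivered: 59,210 g × 0.126 = 7461 g as Cl₂.
Concentration rise: 7461 g / 442,845 L = 16.85 mg/L = 16.85 ppm.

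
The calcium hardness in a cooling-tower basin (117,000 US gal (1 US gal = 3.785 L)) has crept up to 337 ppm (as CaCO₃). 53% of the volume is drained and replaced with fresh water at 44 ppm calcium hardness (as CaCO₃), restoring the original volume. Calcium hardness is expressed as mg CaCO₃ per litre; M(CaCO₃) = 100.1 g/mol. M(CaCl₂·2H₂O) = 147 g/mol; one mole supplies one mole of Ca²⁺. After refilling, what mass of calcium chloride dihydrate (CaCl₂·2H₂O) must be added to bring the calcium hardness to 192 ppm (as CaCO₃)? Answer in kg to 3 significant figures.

Volume: 117,000 US gal × 3.785 L/gal = 442,845 L.
After draining 53% and refilling: 337 × 0.47 + 44 × 0.53 = 181.71 ppm.
Deficit to target: 192 − 181.71 = 10.29 mg/L.
As CaCO₃: 10.29 mg/L × 442,845 L = 4557 g; ÷ 100.1 = 45.52 mol Ca²⁺.
Mass: 45.52 × 147 = 6692 g.

6.69 kg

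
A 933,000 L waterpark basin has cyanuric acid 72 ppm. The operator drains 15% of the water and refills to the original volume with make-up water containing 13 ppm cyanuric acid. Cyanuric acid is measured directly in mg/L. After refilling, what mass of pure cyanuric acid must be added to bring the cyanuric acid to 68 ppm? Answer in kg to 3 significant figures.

4.53 kg

After draining 15% and refilling: 72 × 0.85 + 13 × 0.15 = 63.15 ppm.
Deficit to target: 68 − 63.15 = 4.85 mg/L.
Mass: 4.85 mg/L × 933,000 L = 4525 g cyanuric acid.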